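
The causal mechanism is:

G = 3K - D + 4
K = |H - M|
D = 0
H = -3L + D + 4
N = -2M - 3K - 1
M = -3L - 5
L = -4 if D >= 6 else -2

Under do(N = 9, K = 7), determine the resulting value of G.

Setting N = 9, K = 7 by intervention discards those variables' equations.
G = 3K - D + 4  [with K=7, D=0]  = 25

25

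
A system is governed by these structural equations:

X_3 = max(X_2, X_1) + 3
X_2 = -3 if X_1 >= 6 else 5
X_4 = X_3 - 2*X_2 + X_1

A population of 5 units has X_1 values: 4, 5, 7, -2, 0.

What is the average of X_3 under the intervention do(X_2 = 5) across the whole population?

Under do(X_2=5), X_2's equation is replaced by X_2=5 for every unit. Per-unit X_3: 8, 8, 10, 8, 8. Mean = 8.4.

8.4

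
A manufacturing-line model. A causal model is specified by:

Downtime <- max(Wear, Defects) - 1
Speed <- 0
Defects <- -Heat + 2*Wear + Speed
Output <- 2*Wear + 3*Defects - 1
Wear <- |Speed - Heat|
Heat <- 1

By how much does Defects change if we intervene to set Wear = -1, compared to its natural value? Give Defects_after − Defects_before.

-4

The intervention breaks the incoming arrows to Wear: Wear <- |Speed - Heat| no longer applies, and Wear = -1.
Defects = -Heat + 2*Wear + Speed  [with Heat=1, Wear=-1, Speed=0]  = -3
Without intervention: Wear = |Speed - Heat|  [with Speed=0, Heat=1]  = 1; Defects = -Heat + 2*Wear + Speed  [with Heat=1, Wear=1, Speed=0]  = 1.
Change = -3 − 1 = -4.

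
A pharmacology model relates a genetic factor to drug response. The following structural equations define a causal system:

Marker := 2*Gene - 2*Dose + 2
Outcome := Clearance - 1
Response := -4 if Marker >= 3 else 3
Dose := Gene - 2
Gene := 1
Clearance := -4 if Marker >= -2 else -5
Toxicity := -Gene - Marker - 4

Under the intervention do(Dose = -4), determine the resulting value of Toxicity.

do(Dose=-4) replaces the equation Dose := Gene - 2 with the constant Dose = -4.
Marker = 2*Gene - 2*Dose + 2  [with Gene=1, Dose=-4]  = 12
Toxicity = -Gene - Marker - 4  [with Gene=1, Marker=12]  = -17

-17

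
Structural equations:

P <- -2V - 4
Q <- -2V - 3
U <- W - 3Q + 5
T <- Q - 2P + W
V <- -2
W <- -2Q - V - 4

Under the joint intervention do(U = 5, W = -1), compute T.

0

Under do(U = 5, W = -1), each intervened variable's structural equation is replaced by its fixed value.
Q = -2V - 3  [with V=-2]  = 1
P = -2V - 4  [with V=-2]  = 0
T = Q - 2P + W  [with Q=1, P=0, W=-1]  = 0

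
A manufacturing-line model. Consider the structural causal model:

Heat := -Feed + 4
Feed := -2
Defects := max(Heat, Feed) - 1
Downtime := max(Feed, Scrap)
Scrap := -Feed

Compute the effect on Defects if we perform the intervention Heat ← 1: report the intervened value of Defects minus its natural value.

The intervention breaks the incoming arrows to Heat: Heat := -Feed + 4 no longer applies, and Heat = 1.
Defects = max(Heat, Feed) - 1  [with Heat=1, Feed=-2]  = 0
Without intervention: Heat = -Feed + 4  [with Feed=-2]  = 6; Defects = max(Heat, Feed) - 1  [with Heat=6, Feed=-2]  = 5.
Change = 0 − 5 = -5.

-5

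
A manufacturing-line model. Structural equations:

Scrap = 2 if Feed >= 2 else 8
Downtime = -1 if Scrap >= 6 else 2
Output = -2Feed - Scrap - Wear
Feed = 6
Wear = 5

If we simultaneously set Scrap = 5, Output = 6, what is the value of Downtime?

2

Setting Scrap = 5, Output = 6 by intervention discards those variables' equations.
Downtime = -1 if Scrap >= 6 else 2  [with Scrap=5]  = 2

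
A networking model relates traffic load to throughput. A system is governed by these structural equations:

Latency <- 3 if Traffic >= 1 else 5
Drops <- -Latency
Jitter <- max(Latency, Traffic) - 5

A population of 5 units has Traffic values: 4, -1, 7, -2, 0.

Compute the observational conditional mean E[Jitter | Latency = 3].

0.5

Conditioning on Latency=3 selects the 2 unit(s) with Traffic ∈ {4, 7}. Their Jitter values: -1, 2. Mean = 0.5.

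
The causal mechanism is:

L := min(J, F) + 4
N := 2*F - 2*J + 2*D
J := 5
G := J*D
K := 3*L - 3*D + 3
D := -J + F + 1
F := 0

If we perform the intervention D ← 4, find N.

The intervention breaks the incoming arrows to D: D := -J + F + 1 no longer applies, and D = 4.
N = 2*F - 2*J + 2*D  [with F=0, J=5, D=4]  = -2

-2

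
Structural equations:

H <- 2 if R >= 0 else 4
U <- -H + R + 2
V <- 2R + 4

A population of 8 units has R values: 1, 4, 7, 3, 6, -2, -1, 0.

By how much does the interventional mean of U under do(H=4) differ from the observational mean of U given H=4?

3.75

The intervention sets H=4 in all 8 units regardless of R. Recomputing U per unit gives -1, 2, 5, 1, 4, -4, -3, -2; average 0.25.
Observing H=4 restricts to units where H's equation naturally yields 4: R ∈ {-2, -1}. In that subpopulation U = -4, -3, mean -3.5.
Difference = 0.25 − (-3.5) = 3.75.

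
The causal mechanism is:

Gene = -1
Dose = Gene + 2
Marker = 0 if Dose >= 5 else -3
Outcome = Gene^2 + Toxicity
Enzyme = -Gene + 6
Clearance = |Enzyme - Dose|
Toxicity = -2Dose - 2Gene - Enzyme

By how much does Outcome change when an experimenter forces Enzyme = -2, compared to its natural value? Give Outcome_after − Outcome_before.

9

The intervention breaks the incoming arrows to Enzyme: Enzyme = -Gene + 6 no longer applies, and Enzyme = -2.
Dose = Gene + 2  [with Gene=-1]  = 1
Toxicity = -2Dose - 2Gene - Enzyme  [with Dose=1, Gene=-1, Enzyme=-2]  = 2
Outcome = Gene^2 + Toxicity  [with Gene=-1, Toxicity=2]  = 3
Without intervention: Dose = Gene + 2  [with Gene=-1]  = 1; Enzyme = -Gene + 6  [with Gene=-1]  = 7; Toxicity = -2Dose - 2Gene - Enzyme  [with Dose=1, Gene=-1, Enzyme=7]  = -7; Outcome = Gene^2 + Toxicity  [with Gene=-1, Toxicity=-7]  = -6.
Change = 3 − (-6) = 9.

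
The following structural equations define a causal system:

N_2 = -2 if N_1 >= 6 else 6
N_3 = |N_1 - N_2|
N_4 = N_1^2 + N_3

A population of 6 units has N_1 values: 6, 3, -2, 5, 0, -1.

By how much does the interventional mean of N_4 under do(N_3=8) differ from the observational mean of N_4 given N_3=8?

-7.5

The intervention sets N_3=8 in all 6 units regardless of N_1. Recomputing N_4 per unit gives 44, 17, 12, 33, 8, 9; average 20.5.
E[N_4|N_3=8] averages over only the 2 units with N_3=8 (N_1 = 6, -2): N_4 = 44, 12, mean 28.
Difference = 20.5 − 28 = -7.5.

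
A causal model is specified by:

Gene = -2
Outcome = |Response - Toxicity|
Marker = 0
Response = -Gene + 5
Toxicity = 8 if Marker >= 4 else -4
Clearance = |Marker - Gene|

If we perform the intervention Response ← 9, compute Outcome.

The intervention breaks the incoming arrows to Response: Response = -Gene + 5 no longer applies, and Response = 9.
Toxicity = 8 if Marker >= 4 else -4  [with Marker=0]  = -4
Outcome = |Response - Toxicity|  [with Response=9, Toxicity=-4]  = 13

13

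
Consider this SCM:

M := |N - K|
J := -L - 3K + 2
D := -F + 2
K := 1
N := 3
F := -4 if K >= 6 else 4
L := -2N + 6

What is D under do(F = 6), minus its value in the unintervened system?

-2

Intervening sets F = 6 and removes its equation (F := -4 if K >= 6 else 4).
D = -F + 2  [with F=6]  = -4
Without intervention: F = -4 if K >= 6 else 4  [with K=1]  = 4; D = -F + 2  [with F=4]  = -2.
Change = -4 − (-2) = -2.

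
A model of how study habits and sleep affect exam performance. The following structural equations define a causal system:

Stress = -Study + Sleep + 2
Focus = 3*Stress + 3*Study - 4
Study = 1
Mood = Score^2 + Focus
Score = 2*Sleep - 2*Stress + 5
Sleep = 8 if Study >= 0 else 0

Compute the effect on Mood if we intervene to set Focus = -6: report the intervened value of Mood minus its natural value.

Under do(Focus=-6), the mechanism Focus = 3*Stress + 3*Study - 4 is discarded; Focus is fixed at -6.
Sleep = 8 if Study >= 0 else 0  [with Study=1]  = 8
Stress = -Study + Sleep + 2  [with Study=1, Sleep=8]  = 9
Score = 2*Sleep - 2*Stress + 5  [with Sleep=8, Stress=9]  = 3
Mood = Score^2 + Focus  [with Score=3, Focus=-6]  = 3
Without intervention: Sleep = 8 if Study >= 0 else 0  [with Study=1]  = 8; Stress = -Study + Sleep + 2  [with Study=1, Sleep=8]  = 9; Focus = 3*Stress + 3*Study - 4  [with Stress=9, Study=1]  = 26; Score = 2*Sleep - 2*Stress + 5  [with Sleep=8, Stress=9]  = 3; Mood = Score^2 + Focus  [with Score=3, Focus=26]  = 35.
Change = 3 − 35 = -32.

-32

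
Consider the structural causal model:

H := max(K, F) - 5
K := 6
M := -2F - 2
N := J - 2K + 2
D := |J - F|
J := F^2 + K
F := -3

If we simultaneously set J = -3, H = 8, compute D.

The joint intervention fixes J = -3, H = 8, removing each variable's own equation.
D = |J - F|  [with J=-3, F=-3]  = 0

0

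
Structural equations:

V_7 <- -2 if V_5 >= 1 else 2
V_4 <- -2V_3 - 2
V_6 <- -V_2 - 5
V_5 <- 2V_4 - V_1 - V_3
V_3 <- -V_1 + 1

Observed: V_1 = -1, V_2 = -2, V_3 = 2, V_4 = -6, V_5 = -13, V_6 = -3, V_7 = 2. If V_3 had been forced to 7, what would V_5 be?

do(V_3=7) replaces the equation V_3 <- -V_1 + 1 with the constant V_3 = 7.
V_4 = -2V_3 - 2  [with V_3=7]  = -16
V_5 = 2V_4 - V_1 - V_3  [with V_4=-16, V_1=-1, V_3=7]  = -38

-38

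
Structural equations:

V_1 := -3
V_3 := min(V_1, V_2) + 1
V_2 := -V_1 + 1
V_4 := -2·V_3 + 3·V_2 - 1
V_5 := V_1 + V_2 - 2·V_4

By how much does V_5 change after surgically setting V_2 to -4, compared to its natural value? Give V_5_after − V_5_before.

do(V_2=-4) replaces the equation V_2 := -V_1 + 1 with the constant V_2 = -4.
V_3 = min(V_1, V_2) + 1  [with V_1=-3, V_2=-4]  = -3
V_4 = -2·V_3 + 3·V_2 - 1  [with V_3=-3, V_2=-4]  = -7
V_5 = V_1 + V_2 - 2·V_4  [with V_1=-3, V_2=-4, V_4=-7]  = 7
Without intervention: V_2 = -V_1 + 1  [with V_1=-3]  = 4; V_3 = min(V_1, V_2) + 1  [with V_1=-3, V_2=4]  = -2; V_4 = -2·V_3 + 3·V_2 - 1  [with V_3=-2, V_2=4]  = 15; V_5 = V_1 + V_2 - 2·V_4  [with V_1=-3, V_2=4, V_4=15]  = -29.
Change = 7 − (-29) = 36.

36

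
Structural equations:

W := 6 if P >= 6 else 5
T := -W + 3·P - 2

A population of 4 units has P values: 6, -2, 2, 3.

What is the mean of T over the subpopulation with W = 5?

Conditioning on W=5 selects the 3 unit(s) with P ∈ {-2, 2, 3}. Their T values: -13, -1, 2. Mean = -4.

-4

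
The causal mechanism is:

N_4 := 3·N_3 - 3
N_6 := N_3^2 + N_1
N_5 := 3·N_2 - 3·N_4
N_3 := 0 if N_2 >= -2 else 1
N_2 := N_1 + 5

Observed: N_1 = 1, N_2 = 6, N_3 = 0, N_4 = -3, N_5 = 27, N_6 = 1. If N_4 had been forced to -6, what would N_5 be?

36

Intervening sets N_4 = -6 and removes its equation (N_4 := 3·N_3 - 3).
N_2 = N_1 + 5  [with N_1=1]  = 6
N_5 = 3·N_2 - 3·N_4  [with N_2=6, N_4=-6]  = 36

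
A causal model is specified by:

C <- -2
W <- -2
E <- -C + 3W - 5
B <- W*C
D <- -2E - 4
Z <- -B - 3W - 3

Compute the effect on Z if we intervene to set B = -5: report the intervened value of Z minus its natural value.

9

Under do(B=-5), the mechanism B <- W*C is discarded; B is fixed at -5.
Z = -B - 3W - 3  [with B=-5, W=-2]  = 8
Without intervention: B = W*C  [with W=-2, C=-2]  = 4; Z = -B - 3W - 3  [with B=4, W=-2]  = -1.
Change = 8 − (-1) = 9.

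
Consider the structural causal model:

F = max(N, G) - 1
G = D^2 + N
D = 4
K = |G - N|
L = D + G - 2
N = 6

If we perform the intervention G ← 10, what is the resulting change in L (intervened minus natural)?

-12

do(G=10) replaces the equation G = D^2 + N with the constant G = 10.
L = D + G - 2  [with D=4, G=10]  = 12
Without intervention: G = D^2 + N  [with D=4, N=6]  = 22; L = D + G - 2  [with D=4, G=22]  = 24.
Change = 12 − 24 = -12.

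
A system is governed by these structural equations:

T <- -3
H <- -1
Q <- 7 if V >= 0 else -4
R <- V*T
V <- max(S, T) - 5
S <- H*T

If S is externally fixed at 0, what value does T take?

Under do(S=0), the mechanism S <- H*T is discarded; S is fixed at 0.
T is not downstream of the intervention, so its value is determined by the original equations.

-3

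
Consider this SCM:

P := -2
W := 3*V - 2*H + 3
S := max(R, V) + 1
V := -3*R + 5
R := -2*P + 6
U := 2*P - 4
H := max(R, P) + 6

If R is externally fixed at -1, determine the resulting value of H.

Under do(R=-1), the mechanism R := -2*P + 6 is discarded; R is fixed at -1.
H = max(R, P) + 6  [with R=-1, P=-2]  = 5

5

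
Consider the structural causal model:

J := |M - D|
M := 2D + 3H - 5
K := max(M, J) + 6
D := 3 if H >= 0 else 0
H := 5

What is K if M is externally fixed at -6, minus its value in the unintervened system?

-7

do(M=-6) replaces the equation M := 2D + 3H - 5 with the constant M = -6.
D = 3 if H >= 0 else 0  [with H=5]  = 3
J = |M - D|  [with M=-6, D=3]  = 9
K = max(M, J) + 6  [with M=-6, J=9]  = 15
Without intervention: D = 3 if H >= 0 else 0  [with H=5]  = 3; M = 2D + 3H - 5  [with D=3, H=5]  = 16; J = |M - D|  [with M=16, D=3]  = 13; K = max(M, J) + 6  [with M=16, J=13]  = 22.
Change = 15 − 22 = -7.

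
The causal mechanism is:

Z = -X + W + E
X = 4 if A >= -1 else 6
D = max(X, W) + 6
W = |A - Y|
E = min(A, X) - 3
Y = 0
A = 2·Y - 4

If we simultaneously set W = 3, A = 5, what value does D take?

10

Setting W = 3, A = 5 by intervention discards those variables' equations.
X = 4 if A >= -1 else 6  [with A=5]  = 4
D = max(X, W) + 6  [with X=4, W=3]  = 10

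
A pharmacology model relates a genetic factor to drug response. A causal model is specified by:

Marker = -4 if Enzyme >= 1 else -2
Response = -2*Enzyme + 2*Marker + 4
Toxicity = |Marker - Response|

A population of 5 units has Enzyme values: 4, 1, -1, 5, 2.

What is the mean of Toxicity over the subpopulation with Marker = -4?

6

Observing Marker=-4 restricts to units where Marker's equation naturally yields -4: Enzyme ∈ {4, 1, 5, 2}. In that subpopulation Toxicity = 8, 2, 10, 4, mean 6.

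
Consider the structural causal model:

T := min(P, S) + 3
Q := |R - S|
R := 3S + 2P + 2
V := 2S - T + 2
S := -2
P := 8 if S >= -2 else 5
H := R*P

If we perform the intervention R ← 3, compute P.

The intervention breaks the incoming arrows to R: R := 3S + 2P + 2 no longer applies, and R = 3.
Since P is not a descendant of the intervened variable, it is unaffected.
P = 8 if S >= -2 else 5  [with S=-2]  = 8

8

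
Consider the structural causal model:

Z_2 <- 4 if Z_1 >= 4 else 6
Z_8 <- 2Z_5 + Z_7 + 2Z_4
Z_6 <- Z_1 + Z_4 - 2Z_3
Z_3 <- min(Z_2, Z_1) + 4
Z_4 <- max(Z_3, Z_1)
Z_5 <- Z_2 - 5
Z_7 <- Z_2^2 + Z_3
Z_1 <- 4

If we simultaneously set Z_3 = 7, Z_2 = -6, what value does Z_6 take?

Setting Z_3 = 7, Z_2 = -6 by intervention discards those variables' equations.
Z_4 = max(Z_3, Z_1)  [with Z_3=7, Z_1=4]  = 7
Z_6 = Z_1 + Z_4 - 2Z_3  [with Z_1=4, Z_4=7, Z_3=7]  = -3

-3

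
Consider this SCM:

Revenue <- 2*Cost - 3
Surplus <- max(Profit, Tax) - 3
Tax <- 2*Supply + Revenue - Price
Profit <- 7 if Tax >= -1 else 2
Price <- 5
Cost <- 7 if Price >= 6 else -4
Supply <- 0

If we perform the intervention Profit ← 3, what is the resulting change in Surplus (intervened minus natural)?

Intervening sets Profit = 3 and removes its equation (Profit <- 7 if Tax >= -1 else 2).
Cost = 7 if Price >= 6 else -4  [with Price=5]  = -4
Revenue = 2*Cost - 3  [with Cost=-4]  = -11
Tax = 2*Supply + Revenue - Price  [with Supply=0, Revenue=-11, Price=5]  = -16
Surplus = max(Profit, Tax) - 3  [with Profit=3, Tax=-16]  = 0
Without intervention: Cost = 7 if Price >= 6 else -4  [with Price=5]  = -4; Revenue = 2*Cost - 3  [with Cost=-4]  = -11; Tax = 2*Supply + Revenue - Price  [with Supply=0, Revenue=-11, Price=5]  = -16; Profit = 7 if Tax >= -1 else 2  [with Tax=-16]  = 2; Surplus = max(Profit, Tax) - 3  [with Profit=2, Tax=-16]  = -1.
Change = 0 − (-1) = 1.

1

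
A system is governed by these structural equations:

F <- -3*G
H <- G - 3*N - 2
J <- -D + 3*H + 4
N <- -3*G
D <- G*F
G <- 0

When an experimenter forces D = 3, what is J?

Under do(D=3), the mechanism D <- G*F is discarded; D is fixed at 3.
N = -3*G  [with G=0]  = 0
H = G - 3*N - 2  [with G=0, N=0]  = -2
J = -D + 3*H + 4  [with D=3, H=-2]  = -5

-5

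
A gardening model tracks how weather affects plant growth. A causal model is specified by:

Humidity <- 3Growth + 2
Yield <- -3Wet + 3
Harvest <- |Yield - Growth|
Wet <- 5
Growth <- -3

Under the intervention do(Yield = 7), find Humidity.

Under do(Yield=7), the mechanism Yield <- -3Wet + 3 is discarded; Yield is fixed at 7.
Since Humidity is not a descendant of the intervened variable, it is unaffected.
Humidity = 3Growth + 2  [with Growth=-3]  = -7

-7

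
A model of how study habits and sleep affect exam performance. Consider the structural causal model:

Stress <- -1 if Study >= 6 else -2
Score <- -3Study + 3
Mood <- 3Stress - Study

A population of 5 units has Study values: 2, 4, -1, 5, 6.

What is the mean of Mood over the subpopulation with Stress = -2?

-8.5

Conditioning on Stress=-2 selects the 4 unit(s) with Study ∈ {2, 4, -1, 5}. Their Mood values: -8, -10, -5, -11. Mean = -8.5.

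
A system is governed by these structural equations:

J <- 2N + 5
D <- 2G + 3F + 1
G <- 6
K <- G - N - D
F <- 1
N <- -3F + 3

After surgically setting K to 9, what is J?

The intervention breaks the incoming arrows to K: K <- G - N - D no longer applies, and K = 9.
Since J is not a descendant of the intervened variable, it is unaffected.
N = -3F + 3  [with F=1]  = 0
J = 2N + 5  [with N=0]  = 5

5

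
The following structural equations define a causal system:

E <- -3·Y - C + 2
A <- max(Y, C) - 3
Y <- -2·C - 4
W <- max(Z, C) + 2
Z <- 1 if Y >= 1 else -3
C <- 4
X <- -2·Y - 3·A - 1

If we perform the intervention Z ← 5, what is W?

do(Z=5) replaces the equation Z <- 1 if Y >= 1 else -3 with the constant Z = 5.
W = max(Z, C) + 2  [with Z=5, C=4]  = 7

7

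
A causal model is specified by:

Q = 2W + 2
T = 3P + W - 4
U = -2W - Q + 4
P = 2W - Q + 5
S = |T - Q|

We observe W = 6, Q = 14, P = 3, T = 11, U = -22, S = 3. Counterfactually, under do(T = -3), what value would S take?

17

Under do(T=-3), the mechanism T = 3P + W - 4 is discarded; T is fixed at -3.
Q = 2W + 2  [with W=6]  = 14
S = |T - Q|  [with T=-3, Q=14]  = 17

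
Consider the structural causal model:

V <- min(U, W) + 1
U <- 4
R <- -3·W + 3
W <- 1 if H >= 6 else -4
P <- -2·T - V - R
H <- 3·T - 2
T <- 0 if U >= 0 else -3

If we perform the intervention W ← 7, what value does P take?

The intervention breaks the incoming arrows to W: W <- 1 if H >= 6 else -4 no longer applies, and W = 7.
T = 0 if U >= 0 else -3  [with U=4]  = 0
R = -3·W + 3  [with W=7]  = -18
V = min(U, W) + 1  [with U=4, W=7]  = 5
P = -2·T - V - R  [with T=0, V=5, R=-18]  = 13

13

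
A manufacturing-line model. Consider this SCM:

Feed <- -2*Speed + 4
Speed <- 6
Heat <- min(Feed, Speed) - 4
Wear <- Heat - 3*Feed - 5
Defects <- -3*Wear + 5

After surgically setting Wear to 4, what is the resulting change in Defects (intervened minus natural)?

9

Intervening sets Wear = 4 and removes its equation (Wear <- Heat - 3*Feed - 5).
Defects = -3*Wear + 5  [with Wear=4]  = -7
Without intervention: Feed = -2*Speed + 4  [with Speed=6]  = -8; Heat = min(Feed, Speed) - 4  [with Feed=-8, Speed=6]  = -12; Wear = Heat - 3*Feed - 5  [with Heat=-12, Feed=-8]  = 7; Defects = -3*Wear + 5  [with Wear=7]  = -16.
Change = -7 − (-16) = 9.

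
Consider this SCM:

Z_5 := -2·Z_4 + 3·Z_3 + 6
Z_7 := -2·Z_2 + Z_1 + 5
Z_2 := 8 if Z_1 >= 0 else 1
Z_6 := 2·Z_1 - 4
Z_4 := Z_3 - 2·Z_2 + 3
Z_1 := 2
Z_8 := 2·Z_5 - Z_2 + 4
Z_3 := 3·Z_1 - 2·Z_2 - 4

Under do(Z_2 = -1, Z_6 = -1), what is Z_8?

5

Setting Z_2 = -1, Z_6 = -1 by intervention discards those variables' equations.
Z_3 = 3·Z_1 - 2·Z_2 - 4  [with Z_1=2, Z_2=-1]  = 4
Z_4 = Z_3 - 2·Z_2 + 3  [with Z_3=4, Z_2=-1]  = 9
Z_5 = -2·Z_4 + 3·Z_3 + 6  [with Z_4=9, Z_3=4]  = 0
Z_8 = 2·Z_5 - Z_2 + 4  [with Z_5=0, Z_2=-1]  = 5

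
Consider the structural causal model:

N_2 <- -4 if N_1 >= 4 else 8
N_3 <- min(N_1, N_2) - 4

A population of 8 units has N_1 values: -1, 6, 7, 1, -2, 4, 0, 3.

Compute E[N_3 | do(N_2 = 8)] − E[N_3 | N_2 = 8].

2.05

The intervention sets N_2=8 in all 8 units regardless of N_1. Recomputing N_3 per unit gives -5, 2, 3, -3, -6, 0, -4, -1; average -1.75.
Conditioning on N_2=8 selects the 5 unit(s) with N_1 ∈ {-1, 1, -2, 0, 3}. Their N_3 values: -5, -3, -6, -4, -1. Mean = -3.8.
Difference = -1.75 − (-3.8) = 2.05.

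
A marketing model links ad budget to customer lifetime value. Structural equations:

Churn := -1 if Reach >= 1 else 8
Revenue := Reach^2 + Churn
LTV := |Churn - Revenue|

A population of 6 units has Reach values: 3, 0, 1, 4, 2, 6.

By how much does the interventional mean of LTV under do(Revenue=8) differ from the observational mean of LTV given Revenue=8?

3

Every unit gets Revenue=8 under the intervention. LTV values become 9, 0, 9, 9, 9, 9; E[LTV|do(Revenue=8)] = 7.5.
Conditioning on Revenue=8 selects the 2 unit(s) with Reach ∈ {3, 0}. Their LTV values: 9, 0. Mean = 4.5.
Difference = 7.5 − 4.5 = 3.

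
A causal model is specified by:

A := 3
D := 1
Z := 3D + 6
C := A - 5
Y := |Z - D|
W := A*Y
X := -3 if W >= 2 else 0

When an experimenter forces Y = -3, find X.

0

Under do(Y=-3), the mechanism Y := |Z - D| is discarded; Y is fixed at -3.
W = A*Y  [with A=3, Y=-3]  = -9
X = -3 if W >= 2 else 0  [with W=-9]  = 0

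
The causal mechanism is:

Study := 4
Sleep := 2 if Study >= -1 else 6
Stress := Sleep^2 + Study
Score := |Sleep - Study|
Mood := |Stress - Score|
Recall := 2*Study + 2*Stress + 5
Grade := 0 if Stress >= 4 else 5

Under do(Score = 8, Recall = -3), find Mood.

0

Setting Score = 8, Recall = -3 by intervention discards those variables' equations.
Sleep = 2 if Study >= -1 else 6  [with Study=4]  = 2
Stress = Sleep^2 + Study  [with Sleep=2, Study=4]  = 8
Mood = |Stress - Score|  [with Stress=8, Score=8]  = 0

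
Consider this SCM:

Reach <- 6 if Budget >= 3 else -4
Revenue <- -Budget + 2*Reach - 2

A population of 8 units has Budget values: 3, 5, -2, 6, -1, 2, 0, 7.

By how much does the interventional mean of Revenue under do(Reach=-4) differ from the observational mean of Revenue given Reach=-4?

-2.75

Under do(Reach=-4), Reach's equation is replaced by Reach=-4 for every unit. Per-unit Revenue: -13, -15, -8, -16, -9, -12, -10, -17. Mean = -12.5.
Conditioning on Reach=-4 selects the 4 unit(s) with Budget ∈ {-2, -1, 2, 0}. Their Revenue values: -8, -9, -12, -10. Mean = -9.75.
Difference = -12.5 − (-9.75) = -2.75.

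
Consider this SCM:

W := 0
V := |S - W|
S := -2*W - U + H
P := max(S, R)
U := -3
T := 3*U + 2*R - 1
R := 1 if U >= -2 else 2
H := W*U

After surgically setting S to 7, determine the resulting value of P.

7

do(S=7) replaces the equation S := -2*W - U + H with the constant S = 7.
R = 1 if U >= -2 else 2  [with U=-3]  = 2
P = max(S, R)  [with S=7, R=2]  = 7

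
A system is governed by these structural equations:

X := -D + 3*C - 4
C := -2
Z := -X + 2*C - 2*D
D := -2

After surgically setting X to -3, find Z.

The intervention breaks the incoming arrows to X: X := -D + 3*C - 4 no longer applies, and X = -3.
Z = -X + 2*C - 2*D  [with X=-3, C=-2, D=-2]  = 3

3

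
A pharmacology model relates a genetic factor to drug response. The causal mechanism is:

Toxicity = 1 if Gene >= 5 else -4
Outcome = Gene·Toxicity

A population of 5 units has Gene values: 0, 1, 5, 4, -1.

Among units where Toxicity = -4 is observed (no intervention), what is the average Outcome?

Conditioning on Toxicity=-4 selects the 4 unit(s) with Gene ∈ {0, 1, 4, -1}. Their Outcome values: 0, -4, -16, 4. Mean = -4.

-4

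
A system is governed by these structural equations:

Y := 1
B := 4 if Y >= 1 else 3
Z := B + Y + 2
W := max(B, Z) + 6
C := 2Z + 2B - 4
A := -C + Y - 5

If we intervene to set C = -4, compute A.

The intervention breaks the incoming arrows to C: C := 2Z + 2B - 4 no longer applies, and C = -4.
A = -C + Y - 5  [with C=-4, Y=1]  = 0

0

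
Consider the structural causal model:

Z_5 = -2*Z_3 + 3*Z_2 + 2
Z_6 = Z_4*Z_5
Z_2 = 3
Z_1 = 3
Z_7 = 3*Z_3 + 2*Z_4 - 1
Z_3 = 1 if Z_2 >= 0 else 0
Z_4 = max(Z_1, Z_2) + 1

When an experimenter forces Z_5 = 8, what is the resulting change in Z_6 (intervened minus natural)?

The intervention breaks the incoming arrows to Z_5: Z_5 = -2*Z_3 + 3*Z_2 + 2 no longer applies, and Z_5 = 8.
Z_4 = max(Z_1, Z_2) + 1  [with Z_1=3, Z_2=3]  = 4
Z_6 = Z_4*Z_5  [with Z_4=4, Z_5=8]  = 32
Without intervention: Z_3 = 1 if Z_2 >= 0 else 0  [with Z_2=3]  = 1; Z_4 = max(Z_1, Z_2) + 1  [with Z_1=3, Z_2=3]  = 4; Z_5 = -2*Z_3 + 3*Z_2 + 2  [with Z_3=1, Z_2=3]  = 9; Z_6 = Z_4*Z_5  [with Z_4=4, Z_5=9]  = 36.
Change = 32 − 36 = -4.

-4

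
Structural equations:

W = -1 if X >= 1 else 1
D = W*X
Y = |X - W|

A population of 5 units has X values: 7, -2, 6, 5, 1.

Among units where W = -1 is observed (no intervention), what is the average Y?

5.75

Observing W=-1 restricts to units where W's equation naturally yields -1: X ∈ {7, 6, 5, 1}. In that subpopulation Y = 8, 7, 6, 2, mean 5.75.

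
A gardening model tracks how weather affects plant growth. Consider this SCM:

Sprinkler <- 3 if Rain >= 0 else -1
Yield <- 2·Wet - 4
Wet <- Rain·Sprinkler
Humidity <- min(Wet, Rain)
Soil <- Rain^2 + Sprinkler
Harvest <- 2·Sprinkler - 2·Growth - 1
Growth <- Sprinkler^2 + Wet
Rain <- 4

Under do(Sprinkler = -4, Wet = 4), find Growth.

Setting Sprinkler = -4, Wet = 4 by intervention discards those variables' equations.
Growth = Sprinkler^2 + Wet  [with Sprinkler=-4, Wet=4]  = 20

20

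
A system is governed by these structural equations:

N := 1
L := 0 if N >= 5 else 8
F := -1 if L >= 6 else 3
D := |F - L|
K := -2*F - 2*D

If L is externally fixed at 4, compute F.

The intervention breaks the incoming arrows to L: L := 0 if N >= 5 else 8 no longer applies, and L = 4.
F = -1 if L >= 6 else 3  [with L=4]  = 3

3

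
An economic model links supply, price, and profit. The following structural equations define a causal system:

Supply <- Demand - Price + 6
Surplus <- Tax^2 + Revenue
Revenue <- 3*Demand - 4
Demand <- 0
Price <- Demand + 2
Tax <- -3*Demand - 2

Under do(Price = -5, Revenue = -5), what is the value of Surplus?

The joint intervention fixes Price = -5, Revenue = -5, removing each variable's own equation.
Tax = -3*Demand - 2  [with Demand=0]  = -2
Surplus = Tax^2 + Revenue  [with Tax=-2, Revenue=-5]  = -1

-1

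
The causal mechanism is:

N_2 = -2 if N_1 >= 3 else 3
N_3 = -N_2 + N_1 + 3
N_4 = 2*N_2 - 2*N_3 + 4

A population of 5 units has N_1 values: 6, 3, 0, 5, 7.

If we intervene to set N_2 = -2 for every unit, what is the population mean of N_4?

-18.4

Every unit gets N_2=-2 under the intervention. N_4 values become -22, -16, -10, -20, -24; E[N_4|do(N_2=-2)] = -18.4.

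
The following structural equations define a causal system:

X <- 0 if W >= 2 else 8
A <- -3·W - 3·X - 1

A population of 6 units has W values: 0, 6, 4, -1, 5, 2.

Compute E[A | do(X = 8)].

The intervention sets X=8 in all 6 units regardless of W. Recomputing A per unit gives -25, -43, -37, -22, -40, -31; average -33.

-33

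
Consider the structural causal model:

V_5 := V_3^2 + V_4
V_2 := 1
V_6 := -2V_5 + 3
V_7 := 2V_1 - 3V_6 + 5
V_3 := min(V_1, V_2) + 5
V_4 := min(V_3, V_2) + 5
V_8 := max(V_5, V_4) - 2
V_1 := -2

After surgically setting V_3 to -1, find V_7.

The intervention breaks the incoming arrows to V_3: V_3 := min(V_1, V_2) + 5 no longer applies, and V_3 = -1.
V_4 = min(V_3, V_2) + 5  [with V_3=-1, V_2=1]  = 4
V_5 = V_3^2 + V_4  [with V_3=-1, V_4=4]  = 5
V_6 = -2V_5 + 3  [with V_5=5]  = -7
V_7 = 2V_1 - 3V_6 + 5  [with V_1=-2, V_6=-7]  = 22

22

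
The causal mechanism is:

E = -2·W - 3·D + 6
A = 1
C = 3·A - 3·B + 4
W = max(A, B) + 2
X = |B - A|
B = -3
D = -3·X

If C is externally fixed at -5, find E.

The intervention breaks the incoming arrows to C: C = 3·A - 3·B + 4 no longer applies, and C = -5.
E is not downstream of the intervention, so its value is determined by the original equations.
W = max(A, B) + 2  [with A=1, B=-3]  = 3
X = |B - A|  [with B=-3, A=1]  = 4
D = -3·X  [with X=4]  = -12
E = -2·W - 3·D + 6  [with W=3, D=-12]  = 36

36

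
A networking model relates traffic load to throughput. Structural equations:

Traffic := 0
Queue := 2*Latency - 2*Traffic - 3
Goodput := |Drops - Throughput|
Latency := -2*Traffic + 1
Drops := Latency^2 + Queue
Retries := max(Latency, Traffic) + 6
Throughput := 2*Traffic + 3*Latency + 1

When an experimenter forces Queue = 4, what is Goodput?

1

The intervention breaks the incoming arrows to Queue: Queue := 2*Latency - 2*Traffic - 3 no longer applies, and Queue = 4.
Latency = -2*Traffic + 1  [with Traffic=0]  = 1
Drops = Latency^2 + Queue  [with Latency=1, Queue=4]  = 5
Throughput = 2*Traffic + 3*Latency + 1  [with Traffic=0, Latency=1]  = 4
Goodput = |Drops - Throughput|  [with Drops=5, Throughput=4]  = 1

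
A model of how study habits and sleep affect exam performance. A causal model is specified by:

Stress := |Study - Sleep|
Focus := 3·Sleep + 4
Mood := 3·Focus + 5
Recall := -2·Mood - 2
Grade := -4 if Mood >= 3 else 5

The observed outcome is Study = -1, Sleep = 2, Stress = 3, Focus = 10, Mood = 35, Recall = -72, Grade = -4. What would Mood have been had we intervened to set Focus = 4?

17

Intervening sets Focus = 4 and removes its equation (Focus := 3·Sleep + 4).
Mood = 3·Focus + 5  [with Focus=4]  = 17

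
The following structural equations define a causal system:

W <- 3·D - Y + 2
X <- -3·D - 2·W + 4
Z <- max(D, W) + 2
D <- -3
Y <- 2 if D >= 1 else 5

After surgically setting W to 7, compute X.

do(W=7) replaces the equation W <- 3·D - Y + 2 with the constant W = 7.
X = -3·D - 2·W + 4  [with D=-3, W=7]  = -1

-1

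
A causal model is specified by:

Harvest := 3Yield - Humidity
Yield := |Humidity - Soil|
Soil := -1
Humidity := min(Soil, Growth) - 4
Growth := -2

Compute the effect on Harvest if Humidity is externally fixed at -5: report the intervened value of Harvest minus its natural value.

do(Humidity=-5) replaces the equation Humidity := min(Soil, Growth) - 4 with the constant Humidity = -5.
Yield = |Humidity - Soil|  [with Humidity=-5, Soil=-1]  = 4
Harvest = 3Yield - Humidity  [with Yield=4, Humidity=-5]  = 17
Without intervention: Humidity = min(Soil, Growth) - 4  [with Soil=-1, Growth=-2]  = -6; Yield = |Humidity - Soil|  [with Humidity=-6, Soil=-1]  = 5; Harvest = 3Yield - Humidity  [with Yield=5, Humidity=-6]  = 21.
Change = 17 − 21 = -4.

-4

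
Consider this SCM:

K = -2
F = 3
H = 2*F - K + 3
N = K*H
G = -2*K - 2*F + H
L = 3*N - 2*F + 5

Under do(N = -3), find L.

-10

Under do(N=-3), the mechanism N = K*H is discarded; N is fixed at -3.
L = 3*N - 2*F + 5  [with N=-3, F=3]  = -10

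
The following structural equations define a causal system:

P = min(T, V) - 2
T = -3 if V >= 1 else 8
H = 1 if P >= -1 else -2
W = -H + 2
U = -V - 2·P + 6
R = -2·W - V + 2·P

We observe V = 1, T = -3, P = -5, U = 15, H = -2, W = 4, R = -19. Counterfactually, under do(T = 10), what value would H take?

1

do(T=10) replaces the equation T = -3 if V >= 1 else 8 with the constant T = 10.
P = min(T, V) - 2  [with T=10, V=1]  = -1
H = 1 if P >= -1 else -2  [with P=-1]  = 1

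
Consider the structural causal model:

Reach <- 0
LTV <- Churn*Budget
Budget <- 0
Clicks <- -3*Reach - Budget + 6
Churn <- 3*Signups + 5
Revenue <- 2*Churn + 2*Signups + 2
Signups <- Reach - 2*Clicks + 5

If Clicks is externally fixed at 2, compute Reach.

0

Under do(Clicks=2), the mechanism Clicks <- -3*Reach - Budget + 6 is discarded; Clicks is fixed at 2.
Since Reach is not a descendant of the intervened variable, it is unaffected.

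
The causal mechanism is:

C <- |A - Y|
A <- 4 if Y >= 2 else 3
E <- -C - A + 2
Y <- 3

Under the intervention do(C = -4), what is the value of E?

The intervention breaks the incoming arrows to C: C <- |A - Y| no longer applies, and C = -4.
A = 4 if Y >= 2 else 3  [with Y=3]  = 4
E = -C - A + 2  [with C=-4, A=4]  = 2

2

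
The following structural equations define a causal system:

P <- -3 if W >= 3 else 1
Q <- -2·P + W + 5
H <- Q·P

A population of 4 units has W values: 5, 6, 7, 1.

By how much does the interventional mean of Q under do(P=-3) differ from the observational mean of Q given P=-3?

Every unit gets P=-3 under the intervention. Q values become 16, 17, 18, 12; E[Q|do(P=-3)] = 15.75.
E[Q|P=-3] averages over only the 3 units with P=-3 (W = 5, 6, 7): Q = 16, 17, 18, mean 17.
Difference = 15.75 − 17 = -1.25.

-1.25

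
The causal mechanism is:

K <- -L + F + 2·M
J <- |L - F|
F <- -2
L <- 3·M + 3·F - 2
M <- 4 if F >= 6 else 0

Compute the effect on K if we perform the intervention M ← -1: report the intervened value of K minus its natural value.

1

do(M=-1) replaces the equation M <- 4 if F >= 6 else 0 with the constant M = -1.
L = 3·M + 3·F - 2  [with M=-1, F=-2]  = -11
K = -L + F + 2·M  [with L=-11, F=-2, M=-1]  = 7
Without intervention: M = 4 if F >= 6 else 0  [with F=-2]  = 0; L = 3·M + 3·F - 2  [with M=0, F=-2]  = -8; K = -L + F + 2·M  [with L=-8, F=-2, M=0]  = 6.
Change = 7 − 6 = 1.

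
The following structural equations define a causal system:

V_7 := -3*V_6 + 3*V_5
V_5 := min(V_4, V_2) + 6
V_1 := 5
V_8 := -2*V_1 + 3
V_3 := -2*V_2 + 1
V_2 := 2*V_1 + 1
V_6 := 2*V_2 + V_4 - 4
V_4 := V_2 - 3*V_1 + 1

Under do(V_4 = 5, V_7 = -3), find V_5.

11

Setting V_4 = 5, V_7 = -3 by intervention discards those variables' equations.
V_2 = 2*V_1 + 1  [with V_1=5]  = 11
V_5 = min(V_4, V_2) + 6  [with V_4=5, V_2=11]  = 11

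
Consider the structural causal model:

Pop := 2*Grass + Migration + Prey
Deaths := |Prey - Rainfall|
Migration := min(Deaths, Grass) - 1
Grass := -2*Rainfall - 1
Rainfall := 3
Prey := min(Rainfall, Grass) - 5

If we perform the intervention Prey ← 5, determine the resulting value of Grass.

-7

Under do(Prey=5), the mechanism Prey := min(Rainfall, Grass) - 5 is discarded; Prey is fixed at 5.
Since Grass is not a descendant of the intervened variable, it is unaffected.
Grass = -2*Rainfall - 1  [with Rainfall=3]  = -7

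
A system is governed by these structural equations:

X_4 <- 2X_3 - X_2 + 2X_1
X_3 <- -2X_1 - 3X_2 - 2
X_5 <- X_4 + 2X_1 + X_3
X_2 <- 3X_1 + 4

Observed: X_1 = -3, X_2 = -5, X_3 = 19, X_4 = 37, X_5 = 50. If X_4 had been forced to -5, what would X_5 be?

Intervening sets X_4 = -5 and removes its equation (X_4 <- 2X_3 - X_2 + 2X_1).
X_2 = 3X_1 + 4  [with X_1=-3]  = -5
X_3 = -2X_1 - 3X_2 - 2  [with X_1=-3, X_2=-5]  = 19
X_5 = X_4 + 2X_1 + X_3  [with X_4=-5, X_1=-3, X_3=19]  = 8

8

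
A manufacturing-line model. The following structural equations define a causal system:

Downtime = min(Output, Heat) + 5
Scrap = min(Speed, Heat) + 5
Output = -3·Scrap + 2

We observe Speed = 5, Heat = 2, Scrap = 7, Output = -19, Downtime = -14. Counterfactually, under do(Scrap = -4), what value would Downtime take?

do(Scrap=-4) replaces the equation Scrap = min(Speed, Heat) + 5 with the constant Scrap = -4.
Output = -3·Scrap + 2  [with Scrap=-4]  = 14
Downtime = min(Output, Heat) + 5  [with Output=14, Heat=2]  = 7

7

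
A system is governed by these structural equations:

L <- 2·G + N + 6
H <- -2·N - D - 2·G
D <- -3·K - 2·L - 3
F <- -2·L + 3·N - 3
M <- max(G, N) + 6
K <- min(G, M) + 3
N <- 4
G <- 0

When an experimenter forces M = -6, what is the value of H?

The intervention breaks the incoming arrows to M: M <- max(G, N) + 6 no longer applies, and M = -6.
K = min(G, M) + 3  [with G=0, M=-6]  = -3
L = 2·G + N + 6  [with G=0, N=4]  = 10
D = -3·K - 2·L - 3  [with K=-3, L=10]  = -14
H = -2·N - D - 2·G  [with N=4, D=-14, G=0]  = 6

6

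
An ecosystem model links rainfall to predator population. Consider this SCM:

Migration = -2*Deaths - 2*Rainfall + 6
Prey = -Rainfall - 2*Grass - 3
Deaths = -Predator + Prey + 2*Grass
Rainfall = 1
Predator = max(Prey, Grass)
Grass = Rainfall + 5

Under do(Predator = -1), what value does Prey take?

-16

Under do(Predator=-1), the mechanism Predator = max(Prey, Grass) is discarded; Predator is fixed at -1.
Since Prey is not a descendant of the intervened variable, it is unaffected.
Grass = Rainfall + 5  [with Rainfall=1]  = 6
Prey = -Rainfall - 2*Grass - 3  [with Rainfall=1, Grass=6]  = -16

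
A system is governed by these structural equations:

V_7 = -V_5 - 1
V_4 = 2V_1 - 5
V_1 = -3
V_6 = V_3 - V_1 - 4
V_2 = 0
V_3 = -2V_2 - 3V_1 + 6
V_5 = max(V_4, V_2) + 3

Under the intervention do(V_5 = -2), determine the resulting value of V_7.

1

Under do(V_5=-2), the mechanism V_5 = max(V_4, V_2) + 3 is discarded; V_5 is fixed at -2.
V_7 = -V_5 - 1  [with V_5=-2]  = 1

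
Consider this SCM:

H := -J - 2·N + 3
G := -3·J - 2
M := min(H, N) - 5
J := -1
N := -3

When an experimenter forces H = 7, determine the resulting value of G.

1

do(H=7) replaces the equation H := -J - 2·N + 3 with the constant H = 7.
G is not downstream of the intervention, so its value is determined by the original equations.
G = -3·J - 2  [with J=-1]  = 1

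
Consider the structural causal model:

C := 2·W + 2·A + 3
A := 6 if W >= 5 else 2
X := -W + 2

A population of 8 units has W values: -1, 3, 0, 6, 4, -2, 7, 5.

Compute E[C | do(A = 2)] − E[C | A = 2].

Under do(A=2), A's equation is replaced by A=2 for every unit. Per-unit C: 5, 13, 7, 19, 15, 3, 21, 17. Mean = 12.5.
E[C|A=2] averages over only the 5 units with A=2 (W = -1, 3, 0, 4, -2): C = 5, 13, 7, 15, 3, mean 8.6.
Difference = 12.5 − 8.6 = 3.9.

3.9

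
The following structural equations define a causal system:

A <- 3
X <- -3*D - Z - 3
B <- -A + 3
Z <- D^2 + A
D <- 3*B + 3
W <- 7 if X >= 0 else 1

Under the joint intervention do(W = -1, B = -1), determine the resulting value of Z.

3

Under do(W = -1, B = -1), each intervened variable's structural equation is replaced by its fixed value.
D = 3*B + 3  [with B=-1]  = 0
Z = D^2 + A  [with D=0, A=3]  = 3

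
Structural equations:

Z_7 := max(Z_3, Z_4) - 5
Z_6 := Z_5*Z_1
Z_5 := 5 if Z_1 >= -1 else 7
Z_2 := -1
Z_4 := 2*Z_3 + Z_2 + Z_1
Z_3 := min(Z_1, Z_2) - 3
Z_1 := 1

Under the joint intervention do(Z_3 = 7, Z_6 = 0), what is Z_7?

Under do(Z_3 = 7, Z_6 = 0), each intervened variable's structural equation is replaced by its fixed value.
Z_4 = 2*Z_3 + Z_2 + Z_1  [with Z_3=7, Z_2=-1, Z_1=1]  = 14
Z_7 = max(Z_3, Z_4) - 5  [with Z_3=7, Z_4=14]  = 9

9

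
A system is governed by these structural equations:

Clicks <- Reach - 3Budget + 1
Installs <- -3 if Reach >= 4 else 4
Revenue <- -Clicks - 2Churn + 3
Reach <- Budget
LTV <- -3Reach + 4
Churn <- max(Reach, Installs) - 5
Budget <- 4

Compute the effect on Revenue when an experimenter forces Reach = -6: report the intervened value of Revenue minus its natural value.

10

Under do(Reach=-6), the mechanism Reach <- Budget is discarded; Reach is fixed at -6.
Clicks = Reach - 3Budget + 1  [with Reach=-6, Budget=4]  = -17
Installs = -3 if Reach >= 4 else 4  [with Reach=-6]  = 4
Churn = max(Reach, Installs) - 5  [with Reach=-6, Installs=4]  = -1
Revenue = -Clicks - 2Churn + 3  [with Clicks=-17, Churn=-1]  = 22
Without intervention: Reach = Budget  [with Budget=4]  = 4; Clicks = Reach - 3Budget + 1  [with Reach=4, Budget=4]  = -7; Installs = -3 if Reach >= 4 else 4  [with Reach=4]  = -3; Churn = max(Reach, Installs) - 5  [with Reach=4, Installs=-3]  = -1; Revenue = -Clicks - 2Churn + 3  [with Clicks=-7, Churn=-1]  = 12.
Change = 22 − 12 = 10.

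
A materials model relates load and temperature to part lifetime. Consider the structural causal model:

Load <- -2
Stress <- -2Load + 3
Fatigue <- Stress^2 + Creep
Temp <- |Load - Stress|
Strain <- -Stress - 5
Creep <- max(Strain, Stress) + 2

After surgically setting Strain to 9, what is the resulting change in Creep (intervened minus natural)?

do(Strain=9) replaces the equation Strain <- -Stress - 5 with the constant Strain = 9.
Stress = -2Load + 3  [with Load=-2]  = 7
Creep = max(Strain, Stress) + 2  [with Strain=9, Stress=7]  = 11
Without intervention: Stress = -2Load + 3  [with Load=-2]  = 7; Strain = -Stress - 5  [with Stress=7]  = -12; Creep = max(Strain, Stress) + 2  [with Strain=-12, Stress=7]  = 9.
Change = 11 − 9 = 2.

2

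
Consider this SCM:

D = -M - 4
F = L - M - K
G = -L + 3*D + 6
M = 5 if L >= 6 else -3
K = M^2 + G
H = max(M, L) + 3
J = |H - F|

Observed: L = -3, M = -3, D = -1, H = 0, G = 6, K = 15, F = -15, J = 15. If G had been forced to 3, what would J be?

do(G=3) replaces the equation G = -L + 3*D + 6 with the constant G = 3.
M = 5 if L >= 6 else -3  [with L=-3]  = -3
H = max(M, L) + 3  [with M=-3, L=-3]  = 0
K = M^2 + G  [with M=-3, G=3]  = 12
F = L - M - K  [with L=-3, M=-3, K=12]  = -12
J = |H - F|  [with H=0, F=-12]  = 12

12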